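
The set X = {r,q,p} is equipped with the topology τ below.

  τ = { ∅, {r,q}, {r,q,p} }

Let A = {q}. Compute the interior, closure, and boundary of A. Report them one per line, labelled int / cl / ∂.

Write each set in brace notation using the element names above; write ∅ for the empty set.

U open, U⊆A: ∅. int(A) = ⋃ = ∅
X∖A={r,p}, int(X∖A)=∅, hence cl(A)={r,q,p}
∂A: remove int from cl → {r,q,p}

int(A) = ∅
cl(A)  = {r,q,p}
∂A     = {r,q,p}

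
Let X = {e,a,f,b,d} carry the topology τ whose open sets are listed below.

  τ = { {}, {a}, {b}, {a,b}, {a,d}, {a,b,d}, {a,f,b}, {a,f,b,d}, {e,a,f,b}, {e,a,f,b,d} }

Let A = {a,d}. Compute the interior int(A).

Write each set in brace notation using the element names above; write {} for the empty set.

{a,d}

interior: largest open inside A is {a,d} (from {}, {a}, {a,d})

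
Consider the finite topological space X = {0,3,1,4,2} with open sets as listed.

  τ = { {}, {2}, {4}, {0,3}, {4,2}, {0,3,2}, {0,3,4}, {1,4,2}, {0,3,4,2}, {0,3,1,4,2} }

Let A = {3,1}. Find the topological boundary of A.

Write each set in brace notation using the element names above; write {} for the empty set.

opens ⊆ A: {}; union → int = {}
complement {0,4,2}; its interior {4,2}; cl(A) = X∖{4,2} = {0,3,1}
boundary = {0,3,1} ∖ {} = {0,3,1}

{0,3,1}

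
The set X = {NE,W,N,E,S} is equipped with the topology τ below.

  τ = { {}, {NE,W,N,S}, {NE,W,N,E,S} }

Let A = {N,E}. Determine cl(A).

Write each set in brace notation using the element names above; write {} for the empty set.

{NE,W,N,E,S}

closure: X∖int(X∖A) = X∖{} = {NE,W,N,E,S}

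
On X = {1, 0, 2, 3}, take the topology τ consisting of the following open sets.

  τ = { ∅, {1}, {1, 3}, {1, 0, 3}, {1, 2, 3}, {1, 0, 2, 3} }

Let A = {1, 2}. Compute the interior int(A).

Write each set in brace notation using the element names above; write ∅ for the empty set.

interior: largest open inside A is {1} (from ∅, {1})

{1}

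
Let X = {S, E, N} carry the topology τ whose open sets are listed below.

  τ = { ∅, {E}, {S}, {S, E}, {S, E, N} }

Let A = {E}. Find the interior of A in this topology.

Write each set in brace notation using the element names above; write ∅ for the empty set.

interior: largest open inside A is {E} (from ∅, {E})

{E}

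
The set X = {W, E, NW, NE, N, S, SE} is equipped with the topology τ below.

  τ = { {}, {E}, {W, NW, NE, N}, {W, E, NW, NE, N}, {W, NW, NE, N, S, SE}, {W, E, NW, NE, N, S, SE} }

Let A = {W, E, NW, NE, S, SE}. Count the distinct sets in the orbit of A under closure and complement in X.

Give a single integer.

X∖A={N}, int(X∖A)={}, hence cl(A)={W, E, NW, NE, N, S, SE}
Orbit (k=closure, c=complement):
  1. A     = {W, E, NW, NE, S, SE}
  2. kA    = {W, E, NW, NE, N, S, SE}
  3. cA    = {N}
  4. ckA   = {}
  5. kcA   = {W, NW, NE, N, S, SE}
  6. ckcA  = {E}
(closed under both — stop)

6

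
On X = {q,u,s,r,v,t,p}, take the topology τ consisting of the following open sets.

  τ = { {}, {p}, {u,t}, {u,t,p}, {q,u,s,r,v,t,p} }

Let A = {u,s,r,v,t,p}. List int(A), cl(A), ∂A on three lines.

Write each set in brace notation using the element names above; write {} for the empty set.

opens ⊆ A: {}, {p}, {u,t}, {u,t,p}; union → int = {u,t,p}
complement {q}; its interior {}; cl(A) = X∖{} = {q,u,s,r,v,t,p}
boundary = {q,u,s,r,v,t,p} ∖ {u,t,p} = {q,s,r,v}

int(A) = {u,t,p}
cl(A)  = {q,u,s,r,v,t,p}
∂A     = {q,s,r,v}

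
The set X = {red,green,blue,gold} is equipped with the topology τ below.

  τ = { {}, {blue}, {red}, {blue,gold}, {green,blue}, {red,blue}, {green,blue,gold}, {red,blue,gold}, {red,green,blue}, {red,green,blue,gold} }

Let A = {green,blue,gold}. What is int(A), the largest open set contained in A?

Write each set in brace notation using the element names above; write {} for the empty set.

interior: largest open inside A is {green,blue,gold} (from {}, {blue}, {blue,gold}, {green,blue}, {green,blue,gold})

{green,blue,gold}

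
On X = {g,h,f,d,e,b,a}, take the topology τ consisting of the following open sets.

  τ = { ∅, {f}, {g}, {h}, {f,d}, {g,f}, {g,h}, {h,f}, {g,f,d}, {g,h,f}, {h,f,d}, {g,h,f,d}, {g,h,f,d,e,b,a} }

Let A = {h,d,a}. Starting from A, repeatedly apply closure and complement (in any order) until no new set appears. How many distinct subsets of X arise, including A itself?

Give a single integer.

X∖A={g,f,e,b}, int(X∖A)={g,f}, hence cl(A)={h,d,e,b,a}
Orbit (k=closure, c=complement):
  1. A     = {h,d,a}
  2. kA    = {h,d,e,b,a}
  3. cA    = {g,f,e,b}
  4. ckA   = {g,f}
  5. kcA   = {g,f,d,e,b,a}
  6. ckcA  = {h}
  7. kckcA = {h,e,b,a}
  8. ckckcA = {g,f,d}
(closed under both — stop)

8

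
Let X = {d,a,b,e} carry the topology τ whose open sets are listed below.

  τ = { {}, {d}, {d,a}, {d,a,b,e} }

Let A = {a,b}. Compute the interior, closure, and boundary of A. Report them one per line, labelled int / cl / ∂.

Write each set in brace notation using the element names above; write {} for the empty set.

int(A) = {}
cl(A)  = {a,b,e}
∂A     = {a,b,e}

interior: largest open inside A is {} (from {})
cl via duality: int({d,e}) = {d}, so X∖{d} = {a,b,e}
cl∖int = {a,b,e}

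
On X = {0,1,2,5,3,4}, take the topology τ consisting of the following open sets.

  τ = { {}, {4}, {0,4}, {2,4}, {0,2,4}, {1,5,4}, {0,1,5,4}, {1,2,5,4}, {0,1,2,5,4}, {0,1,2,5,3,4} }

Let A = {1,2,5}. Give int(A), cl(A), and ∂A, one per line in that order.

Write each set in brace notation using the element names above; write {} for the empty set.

int(A) = {}
cl(A)  = {1,2,5,3}
∂A     = {1,2,5,3}

opens ⊆ A: {}; union → int = {}
complement {0,3,4}; its interior {0,4}; cl(A) = X∖{0,4} = {1,2,5,3}
boundary = {1,2,5,3} ∖ {} = {1,2,5,3}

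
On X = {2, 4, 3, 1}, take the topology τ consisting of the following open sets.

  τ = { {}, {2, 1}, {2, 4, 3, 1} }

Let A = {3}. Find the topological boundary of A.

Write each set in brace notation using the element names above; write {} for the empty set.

U open, U⊆A: {}. int(A) = ⋃ = {}
X∖A={2, 4, 1}, int(X∖A)={2, 1}, hence cl(A)={4, 3}
∂A: remove int from cl → {4, 3}

{4, 3}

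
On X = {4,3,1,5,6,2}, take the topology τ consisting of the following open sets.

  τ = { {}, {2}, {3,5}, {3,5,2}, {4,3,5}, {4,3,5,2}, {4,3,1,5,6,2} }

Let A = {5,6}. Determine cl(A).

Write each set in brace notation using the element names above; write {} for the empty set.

closure: X∖int(X∖A) = X∖{2} = {4,3,1,5,6}

{4,3,1,5,6}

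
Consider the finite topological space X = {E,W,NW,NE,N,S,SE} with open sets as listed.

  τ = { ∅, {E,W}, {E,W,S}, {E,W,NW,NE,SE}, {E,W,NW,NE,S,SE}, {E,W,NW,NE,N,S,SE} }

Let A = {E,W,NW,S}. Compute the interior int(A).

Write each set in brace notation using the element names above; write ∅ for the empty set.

{E,W,S}

U open, U⊆A: ∅, {E,W}, {E,W,S}. int(A) = ⋃ = {E,W,S}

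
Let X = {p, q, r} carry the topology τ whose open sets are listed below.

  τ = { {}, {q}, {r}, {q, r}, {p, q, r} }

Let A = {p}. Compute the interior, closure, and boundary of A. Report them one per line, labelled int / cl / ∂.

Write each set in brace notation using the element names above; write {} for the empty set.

int(A) = {}
cl(A)  = {p}
∂A     = {p}

opens ⊆ A: {}; union → int = {}
complement {q, r}; its interior {q, r}; cl(A) = X∖{q, r} = {p}
boundary = {p} ∖ {} = {p}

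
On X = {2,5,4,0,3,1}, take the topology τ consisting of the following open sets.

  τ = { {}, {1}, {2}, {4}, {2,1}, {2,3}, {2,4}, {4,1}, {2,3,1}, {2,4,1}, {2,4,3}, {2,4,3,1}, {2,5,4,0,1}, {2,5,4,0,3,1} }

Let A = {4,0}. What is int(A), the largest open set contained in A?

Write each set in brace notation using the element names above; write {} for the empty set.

{4}

opens ⊆ A: {}, {4}; union → int = {4}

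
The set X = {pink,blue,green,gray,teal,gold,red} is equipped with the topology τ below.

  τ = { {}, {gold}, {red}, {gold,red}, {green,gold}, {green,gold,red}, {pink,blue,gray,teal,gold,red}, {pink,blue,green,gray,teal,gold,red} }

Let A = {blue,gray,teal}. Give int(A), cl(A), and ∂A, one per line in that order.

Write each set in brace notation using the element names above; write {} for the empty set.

opens ⊆ A: {}; union → int = {}
complement {pink,green,gold,red}; its interior {green,gold,red}; cl(A) = X∖{green,gold,red} = {pink,blue,gray,teal}
boundary = {pink,blue,gray,teal} ∖ {} = {pink,blue,gray,teal}

int(A) = {}
cl(A)  = {pink,blue,gray,teal}
∂A     = {pink,blue,gray,teal}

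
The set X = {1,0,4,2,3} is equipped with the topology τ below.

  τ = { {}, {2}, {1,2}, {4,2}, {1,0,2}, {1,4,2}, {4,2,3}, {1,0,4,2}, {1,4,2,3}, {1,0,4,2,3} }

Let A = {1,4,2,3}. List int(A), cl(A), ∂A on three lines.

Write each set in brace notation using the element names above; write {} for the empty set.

opens ⊆ A: {}, {2}, {1,2}, {4,2}, {4,2,3}, {1,4,2}, {1,4,2,3}; union → int = {1,4,2,3}
complement {0}; its interior {}; cl(A) = X∖{} = {1,0,4,2,3}
boundary = {1,0,4,2,3} ∖ {1,4,2,3} = {0}

int(A) = {1,4,2,3}
cl(A)  = {1,0,4,2,3}
∂A     = {0}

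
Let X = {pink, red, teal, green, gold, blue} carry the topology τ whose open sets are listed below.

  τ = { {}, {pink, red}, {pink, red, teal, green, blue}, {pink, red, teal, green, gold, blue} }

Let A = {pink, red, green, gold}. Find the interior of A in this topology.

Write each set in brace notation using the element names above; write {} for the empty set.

{pink, red}

open subsets of A: {}, {pink, red}; so int(A) = {pink, red}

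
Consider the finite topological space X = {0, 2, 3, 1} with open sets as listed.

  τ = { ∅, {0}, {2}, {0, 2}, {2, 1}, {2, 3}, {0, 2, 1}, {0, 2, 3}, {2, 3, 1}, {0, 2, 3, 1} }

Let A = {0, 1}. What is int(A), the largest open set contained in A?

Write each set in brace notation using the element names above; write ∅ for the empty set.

{0}

interior: largest open inside A is {0} (from ∅, {0})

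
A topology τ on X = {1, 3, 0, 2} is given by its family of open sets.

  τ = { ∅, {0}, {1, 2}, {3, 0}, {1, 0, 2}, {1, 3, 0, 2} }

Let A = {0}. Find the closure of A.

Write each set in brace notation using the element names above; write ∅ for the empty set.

{3, 0}

complement {1, 3, 2}; its interior {1, 2}; cl(A) = X∖{1, 2} = {3, 0}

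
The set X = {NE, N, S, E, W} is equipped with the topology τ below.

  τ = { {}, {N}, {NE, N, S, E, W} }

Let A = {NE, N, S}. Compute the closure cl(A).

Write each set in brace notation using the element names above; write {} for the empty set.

{NE, N, S, E, W}

closure: X∖int(X∖A) = X∖{} = {NE, N, S, E, W}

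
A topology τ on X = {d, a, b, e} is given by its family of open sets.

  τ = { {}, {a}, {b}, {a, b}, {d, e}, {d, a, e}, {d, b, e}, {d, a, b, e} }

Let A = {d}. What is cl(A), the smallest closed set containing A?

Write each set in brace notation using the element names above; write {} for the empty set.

{d, e}

complement {a, b, e}; its interior {a, b}; cl(A) = X∖{a, b} = {d, e}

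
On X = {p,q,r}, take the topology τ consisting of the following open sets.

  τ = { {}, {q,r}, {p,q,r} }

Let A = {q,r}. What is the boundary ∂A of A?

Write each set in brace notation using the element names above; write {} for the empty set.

{p}

interior: largest open inside A is {q,r} (from {}, {q,r})
cl via duality: int({p}) = {}, so X∖{} = {p,q,r}
cl∖int = {p}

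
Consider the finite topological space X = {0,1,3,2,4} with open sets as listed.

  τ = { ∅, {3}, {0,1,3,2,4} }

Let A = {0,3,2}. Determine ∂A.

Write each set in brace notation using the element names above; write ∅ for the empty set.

{0,1,2,4}

open subsets of A: ∅, {3}; so int(A) = {3}
closure: X∖int(X∖A) = X∖∅ = {0,1,3,2,4}
∂A = {0,1,3,2,4} minus {3} = {0,1,2,4}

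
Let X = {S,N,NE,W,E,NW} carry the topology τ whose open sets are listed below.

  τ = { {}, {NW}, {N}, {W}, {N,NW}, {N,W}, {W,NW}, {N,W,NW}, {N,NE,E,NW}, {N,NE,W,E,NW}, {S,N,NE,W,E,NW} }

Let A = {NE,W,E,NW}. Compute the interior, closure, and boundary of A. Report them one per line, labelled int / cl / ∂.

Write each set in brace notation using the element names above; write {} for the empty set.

opens ⊆ A: {}, {NW}, {W}, {W,NW}; union → int = {W,NW}
complement {S,N}; its interior {N}; cl(A) = X∖{N} = {S,NE,W,E,NW}
boundary = {S,NE,W,E,NW} ∖ {W,NW} = {S,NE,E}

int(A) = {W,NW}
cl(A)  = {S,NE,W,E,NW}
∂A     = {S,NE,E}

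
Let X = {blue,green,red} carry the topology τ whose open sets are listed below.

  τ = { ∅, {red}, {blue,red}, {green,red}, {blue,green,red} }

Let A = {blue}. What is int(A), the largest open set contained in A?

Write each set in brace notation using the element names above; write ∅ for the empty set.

interior: largest open inside A is ∅ (from ∅)

∅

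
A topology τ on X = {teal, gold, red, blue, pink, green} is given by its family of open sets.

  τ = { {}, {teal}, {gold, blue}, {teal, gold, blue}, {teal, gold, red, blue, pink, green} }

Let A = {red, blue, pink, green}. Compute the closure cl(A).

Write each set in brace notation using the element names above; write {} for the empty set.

{gold, red, blue, pink, green}

cl via duality: int({teal, gold}) = {teal}, so X∖{teal} = {gold, red, blue, pink, green}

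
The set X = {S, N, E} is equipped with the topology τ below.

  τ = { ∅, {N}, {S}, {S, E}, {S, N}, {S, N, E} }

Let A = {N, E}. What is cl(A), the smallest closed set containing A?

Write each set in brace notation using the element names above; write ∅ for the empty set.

{N, E}

complement {S}; its interior {S}; cl(A) = X∖{S} = {N, E}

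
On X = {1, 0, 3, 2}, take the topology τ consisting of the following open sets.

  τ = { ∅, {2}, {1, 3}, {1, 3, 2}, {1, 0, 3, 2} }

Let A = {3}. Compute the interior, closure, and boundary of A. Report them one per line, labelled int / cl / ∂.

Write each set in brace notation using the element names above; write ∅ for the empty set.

int(A) = ∅
cl(A)  = {1, 0, 3}
∂A     = {1, 0, 3}

U open, U⊆A: ∅. int(A) = ⋃ = ∅
X∖A={1, 0, 2}, int(X∖A)={2}, hence cl(A)={1, 0, 3}
∂A: remove int from cl → {1, 0, 3}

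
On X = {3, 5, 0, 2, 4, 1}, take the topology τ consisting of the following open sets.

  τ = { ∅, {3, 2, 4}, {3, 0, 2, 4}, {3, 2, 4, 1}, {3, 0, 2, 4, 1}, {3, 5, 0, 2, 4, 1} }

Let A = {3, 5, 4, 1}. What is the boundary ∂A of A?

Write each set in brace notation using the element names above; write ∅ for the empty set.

interior: largest open inside A is ∅ (from ∅)
cl via duality: int({0, 2}) = ∅, so X∖∅ = {3, 5, 0, 2, 4, 1}
cl∖int = {3, 5, 0, 2, 4, 1}

{3, 5, 0, 2, 4, 1}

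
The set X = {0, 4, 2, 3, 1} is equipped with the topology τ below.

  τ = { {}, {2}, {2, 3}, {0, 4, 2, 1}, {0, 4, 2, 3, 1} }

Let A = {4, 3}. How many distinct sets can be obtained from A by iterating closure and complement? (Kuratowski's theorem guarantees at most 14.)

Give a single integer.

6

cl via duality: int({0, 2, 1}) = {2}, so X∖{2} = {0, 4, 3, 1}
Write k for closure, c for complement:
  1. A     = {4, 3}
  2. kA    = {0, 4, 3, 1}
  3. cA    = {0, 2, 1}
  4. ckA   = {2}
  5. kcA   = {0, 4, 2, 3, 1}
  6. ckcA  = {}
applying k or c yields no new set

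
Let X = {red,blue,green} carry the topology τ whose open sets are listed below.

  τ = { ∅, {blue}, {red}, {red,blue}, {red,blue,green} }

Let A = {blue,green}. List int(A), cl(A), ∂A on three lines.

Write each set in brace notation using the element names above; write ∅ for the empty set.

int(A) = {blue}
cl(A)  = {blue,green}
∂A     = {green}

opens ⊆ A: ∅, {blue}; union → int = {blue}
complement {red}; its interior {red}; cl(A) = X∖{red} = {blue,green}
boundary = {blue,green} ∖ {blue} = {green}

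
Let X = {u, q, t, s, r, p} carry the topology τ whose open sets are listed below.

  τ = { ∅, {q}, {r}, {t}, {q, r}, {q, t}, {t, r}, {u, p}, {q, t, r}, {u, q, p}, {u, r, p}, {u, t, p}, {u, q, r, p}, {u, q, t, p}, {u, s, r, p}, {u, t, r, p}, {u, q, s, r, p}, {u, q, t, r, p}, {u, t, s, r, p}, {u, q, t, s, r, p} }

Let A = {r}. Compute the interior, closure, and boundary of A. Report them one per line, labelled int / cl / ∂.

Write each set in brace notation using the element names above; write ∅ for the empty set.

int(A) = {r}
cl(A)  = {s, r}
∂A     = {s}

open subsets of A: ∅, {r}; so int(A) = {r}
closure: X∖int(X∖A) = X∖{u, q, t, p} = {s, r}
∂A = {s, r} minus {r} = {s}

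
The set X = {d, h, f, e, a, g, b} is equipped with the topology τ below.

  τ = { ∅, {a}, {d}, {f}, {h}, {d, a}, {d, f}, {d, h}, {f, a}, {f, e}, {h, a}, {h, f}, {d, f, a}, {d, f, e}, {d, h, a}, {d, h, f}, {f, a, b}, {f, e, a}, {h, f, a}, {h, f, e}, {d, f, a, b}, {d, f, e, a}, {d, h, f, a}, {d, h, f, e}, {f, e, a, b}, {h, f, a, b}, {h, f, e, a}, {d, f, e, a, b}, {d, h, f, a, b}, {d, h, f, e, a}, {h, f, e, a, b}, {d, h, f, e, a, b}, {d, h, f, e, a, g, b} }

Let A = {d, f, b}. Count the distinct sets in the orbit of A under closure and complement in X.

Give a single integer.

X∖A={h, e, a, g}, int(X∖A)={h, a}, hence cl(A)={d, f, e, g, b}
Orbit (k=closure, c=complement):
  1. A     = {d, f, b}
  2. kA    = {d, f, e, g, b}
  3. cA    = {h, e, a, g}
  4. ckA   = {h, a}
  5. kcA   = {h, e, a, g, b}
  6. kckA  = {h, a, g, b}
  7. ckcA  = {d, f}
  8. ckckA = {d, f, e}
(closed under both — stop)

8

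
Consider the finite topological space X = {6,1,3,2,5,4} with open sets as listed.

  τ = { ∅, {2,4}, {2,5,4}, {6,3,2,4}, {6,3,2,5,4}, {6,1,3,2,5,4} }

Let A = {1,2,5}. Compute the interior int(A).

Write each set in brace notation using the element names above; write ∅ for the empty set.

interior: largest open inside A is ∅ (from ∅)

∅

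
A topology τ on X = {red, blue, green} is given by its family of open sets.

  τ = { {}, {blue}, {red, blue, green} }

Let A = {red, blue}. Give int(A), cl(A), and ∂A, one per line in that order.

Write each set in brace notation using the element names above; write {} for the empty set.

opens ⊆ A: {}, {blue}; union → int = {blue}
complement {green}; its interior {}; cl(A) = X∖{} = {red, blue, green}
boundary = {red, blue, green} ∖ {blue} = {red, green}

int(A) = {blue}
cl(A)  = {red, blue, green}
∂A     = {red, green}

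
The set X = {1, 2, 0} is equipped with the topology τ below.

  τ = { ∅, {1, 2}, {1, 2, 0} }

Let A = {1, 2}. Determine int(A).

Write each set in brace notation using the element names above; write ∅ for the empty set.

{1, 2}

U open, U⊆A: ∅, {1, 2}. int(A) = ⋃ = {1, 2}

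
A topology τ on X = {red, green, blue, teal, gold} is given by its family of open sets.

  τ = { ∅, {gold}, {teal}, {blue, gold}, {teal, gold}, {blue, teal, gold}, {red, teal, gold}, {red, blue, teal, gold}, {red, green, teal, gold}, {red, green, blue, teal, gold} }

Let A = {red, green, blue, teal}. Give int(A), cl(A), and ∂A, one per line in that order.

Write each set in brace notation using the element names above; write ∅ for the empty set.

int(A) = {teal}
cl(A)  = {red, green, blue, teal}
∂A     = {red, green, blue}

U open, U⊆A: ∅, {teal}. int(A) = ⋃ = {teal}
X∖A={gold}, int(X∖A)={gold}, hence cl(A)={red, green, blue, teal}
∂A: remove int from cl → {red, green, blue}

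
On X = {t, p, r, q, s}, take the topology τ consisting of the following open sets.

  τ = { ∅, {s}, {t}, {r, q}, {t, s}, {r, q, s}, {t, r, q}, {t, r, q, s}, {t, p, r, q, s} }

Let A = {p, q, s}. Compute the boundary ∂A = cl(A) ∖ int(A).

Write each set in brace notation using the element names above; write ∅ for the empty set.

interior: largest open inside A is {s} (from ∅, {s})
cl via duality: int({t, r}) = {t}, so X∖{t} = {p, r, q, s}
cl∖int = {p, r, q}

{p, r, q}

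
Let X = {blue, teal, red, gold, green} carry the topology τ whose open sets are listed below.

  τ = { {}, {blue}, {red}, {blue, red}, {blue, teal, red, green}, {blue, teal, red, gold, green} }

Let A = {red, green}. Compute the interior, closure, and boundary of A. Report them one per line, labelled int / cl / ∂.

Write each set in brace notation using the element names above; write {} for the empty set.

int(A) = {red}
cl(A)  = {teal, red, gold, green}
∂A     = {teal, gold, green}

U open, U⊆A: {}, {red}. int(A) = ⋃ = {red}
X∖A={blue, teal, gold}, int(X∖A)={blue}, hence cl(A)={teal, red, gold, green}
∂A: remove int from cl → {teal, gold, green}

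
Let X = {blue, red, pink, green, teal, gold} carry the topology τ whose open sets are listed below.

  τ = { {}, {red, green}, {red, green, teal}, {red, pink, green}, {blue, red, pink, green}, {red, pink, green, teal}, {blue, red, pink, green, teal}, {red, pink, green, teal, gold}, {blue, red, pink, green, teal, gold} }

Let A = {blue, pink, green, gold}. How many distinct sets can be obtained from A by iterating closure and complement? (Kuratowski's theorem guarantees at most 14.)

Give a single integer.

4

closure: X∖int(X∖A) = X∖{} = {blue, red, pink, green, teal, gold}
Let k=closure and c=complement:
  1. A     = {blue, pink, green, gold}
  2. kA    = {blue, red, pink, green, teal, gold}
  3. cA    = {red, teal}
  4. ckA   = {}
— saturated at 4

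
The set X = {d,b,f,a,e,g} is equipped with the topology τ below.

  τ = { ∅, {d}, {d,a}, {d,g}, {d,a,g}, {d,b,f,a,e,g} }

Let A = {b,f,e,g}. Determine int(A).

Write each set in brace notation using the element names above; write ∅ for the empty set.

∅

open subsets of A: ∅; so int(A) = ∅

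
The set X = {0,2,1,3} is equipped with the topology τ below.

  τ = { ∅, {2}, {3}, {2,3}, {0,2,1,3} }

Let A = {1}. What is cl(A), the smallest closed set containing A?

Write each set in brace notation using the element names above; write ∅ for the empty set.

X∖A={0,2,3}, int(X∖A)={2,3}, hence cl(A)={0,1}

{0,1}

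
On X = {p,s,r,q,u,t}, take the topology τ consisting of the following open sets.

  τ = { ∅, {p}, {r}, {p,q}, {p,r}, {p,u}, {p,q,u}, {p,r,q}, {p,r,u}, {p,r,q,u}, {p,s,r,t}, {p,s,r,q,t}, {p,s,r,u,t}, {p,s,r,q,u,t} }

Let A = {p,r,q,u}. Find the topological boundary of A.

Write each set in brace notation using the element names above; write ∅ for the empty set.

{s,t}

open subsets of A: ∅, {r}, {p}, {p,r}, {p,q}, {p,u}, {p,q,u}, {p,r,q}, {p,r,u}, {p,r,q,u}; so int(A) = {p,r,q,u}
closure: X∖int(X∖A) = X∖∅ = {p,s,r,q,u,t}
∂A = {p,s,r,q,u,t} minus {p,r,q,u} = {s,t}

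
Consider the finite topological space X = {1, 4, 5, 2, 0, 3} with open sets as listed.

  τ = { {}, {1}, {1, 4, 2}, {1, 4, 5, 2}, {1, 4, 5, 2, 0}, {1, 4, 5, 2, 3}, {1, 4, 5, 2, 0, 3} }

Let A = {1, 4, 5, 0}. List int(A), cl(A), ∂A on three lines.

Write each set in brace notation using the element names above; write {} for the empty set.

opens ⊆ A: {}, {1}; union → int = {1}
complement {2, 3}; its interior {}; cl(A) = X∖{} = {1, 4, 5, 2, 0, 3}
boundary = {1, 4, 5, 2, 0, 3} ∖ {1} = {4, 5, 2, 0, 3}

int(A) = {1}
cl(A)  = {1, 4, 5, 2, 0, 3}
∂A     = {4, 5, 2, 0, 3}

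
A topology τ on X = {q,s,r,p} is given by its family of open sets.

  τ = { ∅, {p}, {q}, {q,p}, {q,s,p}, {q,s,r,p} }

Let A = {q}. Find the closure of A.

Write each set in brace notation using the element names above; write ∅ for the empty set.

{q,s,r}

complement {s,r,p}; its interior {p}; cl(A) = X∖{p} = {q,s,r}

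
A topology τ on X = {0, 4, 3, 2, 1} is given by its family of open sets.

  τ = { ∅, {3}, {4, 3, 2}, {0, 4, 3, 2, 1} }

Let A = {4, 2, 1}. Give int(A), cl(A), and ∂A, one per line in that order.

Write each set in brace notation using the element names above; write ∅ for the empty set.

int(A) = ∅
cl(A)  = {0, 4, 2, 1}
∂A     = {0, 4, 2, 1}

U open, U⊆A: ∅. int(A) = ⋃ = ∅
X∖A={0, 3}, int(X∖A)={3}, hence cl(A)={0, 4, 2, 1}
∂A: remove int from cl → {0, 4, 2, 1}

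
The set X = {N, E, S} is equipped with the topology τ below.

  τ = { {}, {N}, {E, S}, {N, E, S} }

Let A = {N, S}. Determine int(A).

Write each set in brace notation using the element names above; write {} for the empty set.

{N}

open subsets of A: {}, {N}; so int(A) = {N}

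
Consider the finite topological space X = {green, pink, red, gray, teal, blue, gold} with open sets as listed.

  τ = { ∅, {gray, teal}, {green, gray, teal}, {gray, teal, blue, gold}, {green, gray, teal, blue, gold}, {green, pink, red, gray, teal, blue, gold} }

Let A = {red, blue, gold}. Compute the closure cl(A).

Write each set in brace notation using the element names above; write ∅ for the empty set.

X∖A={green, pink, gray, teal}, int(X∖A)={green, gray, teal}, hence cl(A)={pink, red, blue, gold}

{pink, red, blue, gold}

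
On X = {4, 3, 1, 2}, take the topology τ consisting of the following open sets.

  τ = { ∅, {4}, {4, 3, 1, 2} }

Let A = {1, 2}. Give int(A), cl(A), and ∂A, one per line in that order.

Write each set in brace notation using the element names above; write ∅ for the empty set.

interior: largest open inside A is ∅ (from ∅)
cl via duality: int({4, 3}) = {4}, so X∖{4} = {3, 1, 2}
cl∖int = {3, 1, 2}

int(A) = ∅
cl(A)  = {3, 1, 2}
∂A     = {3, 1, 2}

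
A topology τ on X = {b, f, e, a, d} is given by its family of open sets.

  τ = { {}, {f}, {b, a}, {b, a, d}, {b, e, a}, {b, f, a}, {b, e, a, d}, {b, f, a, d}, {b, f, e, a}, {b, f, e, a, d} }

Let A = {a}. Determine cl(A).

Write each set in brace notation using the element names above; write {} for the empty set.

complement {b, f, e, d}; its interior {f}; cl(A) = X∖{f} = {b, e, a, d}

{b, e, a, d}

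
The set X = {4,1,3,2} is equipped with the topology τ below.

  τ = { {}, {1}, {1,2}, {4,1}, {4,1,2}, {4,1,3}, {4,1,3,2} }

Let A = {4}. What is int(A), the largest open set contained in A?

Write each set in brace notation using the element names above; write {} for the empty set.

{}

opens ⊆ A: {}; union → int = {}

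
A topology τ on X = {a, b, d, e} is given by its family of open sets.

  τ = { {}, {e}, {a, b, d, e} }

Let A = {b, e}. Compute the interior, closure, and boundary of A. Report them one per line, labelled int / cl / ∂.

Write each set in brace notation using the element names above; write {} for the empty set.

open subsets of A: {}, {e}; so int(A) = {e}
closure: X∖int(X∖A) = X∖{} = {a, b, d, e}
∂A = {a, b, d, e} minus {e} = {a, b, d}

int(A) = {e}
cl(A)  = {a, b, d, e}
∂A     = {a, b, d}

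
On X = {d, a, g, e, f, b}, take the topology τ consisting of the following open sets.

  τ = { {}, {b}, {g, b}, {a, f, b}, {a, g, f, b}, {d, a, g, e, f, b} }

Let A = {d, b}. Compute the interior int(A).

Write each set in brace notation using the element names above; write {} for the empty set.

opens ⊆ A: {}, {b}; union → int = {b}

{b}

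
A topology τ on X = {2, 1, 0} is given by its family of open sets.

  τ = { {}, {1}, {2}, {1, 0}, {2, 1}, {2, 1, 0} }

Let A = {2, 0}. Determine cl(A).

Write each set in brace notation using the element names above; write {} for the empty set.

closure: X∖int(X∖A) = X∖{1} = {2, 0}

{2, 0}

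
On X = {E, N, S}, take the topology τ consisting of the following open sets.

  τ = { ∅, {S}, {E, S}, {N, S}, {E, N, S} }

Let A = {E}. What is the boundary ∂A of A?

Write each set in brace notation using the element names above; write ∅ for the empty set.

{E}

open subsets of A: ∅; so int(A) = ∅
closure: X∖int(X∖A) = X∖{N, S} = {E}
∂A = {E} minus ∅ = {E}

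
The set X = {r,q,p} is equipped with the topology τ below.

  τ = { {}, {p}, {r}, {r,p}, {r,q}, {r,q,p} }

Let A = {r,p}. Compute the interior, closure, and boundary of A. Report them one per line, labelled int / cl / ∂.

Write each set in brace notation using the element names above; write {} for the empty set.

int(A) = {r,p}
cl(A)  = {r,q,p}
∂A     = {q}

opens ⊆ A: {}, {r}, {p}, {r,p}; union → int = {r,p}
complement {q}; its interior {}; cl(A) = X∖{} = {r,q,p}
boundary = {r,q,p} ∖ {r,p} = {q}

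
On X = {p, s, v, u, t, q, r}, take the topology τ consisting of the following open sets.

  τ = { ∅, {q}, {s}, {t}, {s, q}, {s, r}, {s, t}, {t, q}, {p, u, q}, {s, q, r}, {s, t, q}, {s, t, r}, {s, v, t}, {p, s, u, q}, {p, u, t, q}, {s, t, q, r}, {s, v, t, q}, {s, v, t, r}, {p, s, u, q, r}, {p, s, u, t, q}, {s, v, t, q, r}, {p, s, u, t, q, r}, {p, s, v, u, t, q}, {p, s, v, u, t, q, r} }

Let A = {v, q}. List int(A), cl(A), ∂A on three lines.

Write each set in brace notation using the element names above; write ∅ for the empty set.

int(A) = {q}
cl(A)  = {p, v, u, q}
∂A     = {p, v, u}

opens ⊆ A: ∅, {q}; union → int = {q}
complement {p, s, u, t, r}; its interior {s, t, r}; cl(A) = X∖{s, t, r} = {p, v, u, q}
boundary = {p, v, u, q} ∖ {q} = {p, v, u}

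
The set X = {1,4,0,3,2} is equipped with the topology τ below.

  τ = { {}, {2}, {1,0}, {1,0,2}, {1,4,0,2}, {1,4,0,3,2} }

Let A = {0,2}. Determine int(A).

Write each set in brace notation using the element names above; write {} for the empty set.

opens ⊆ A: {}, {2}; union → int = {2}

{2}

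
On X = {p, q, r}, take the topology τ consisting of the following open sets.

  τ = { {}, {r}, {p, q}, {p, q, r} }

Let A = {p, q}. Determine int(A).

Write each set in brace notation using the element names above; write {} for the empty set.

{p, q}

interior: largest open inside A is {p, q} (from {}, {p, q})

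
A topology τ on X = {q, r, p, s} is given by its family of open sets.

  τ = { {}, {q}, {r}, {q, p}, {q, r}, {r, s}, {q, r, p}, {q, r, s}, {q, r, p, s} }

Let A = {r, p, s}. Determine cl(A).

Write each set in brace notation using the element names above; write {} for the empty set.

X∖A={q}, int(X∖A)={q}, hence cl(A)={r, p, s}

{r, p, s}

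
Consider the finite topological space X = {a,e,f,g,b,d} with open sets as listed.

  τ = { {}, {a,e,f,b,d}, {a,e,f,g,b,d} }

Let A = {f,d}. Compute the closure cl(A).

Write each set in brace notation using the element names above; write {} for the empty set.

complement {a,e,g,b}; its interior {}; cl(A) = X∖{} = {a,e,f,g,b,d}

{a,e,f,g,b,d}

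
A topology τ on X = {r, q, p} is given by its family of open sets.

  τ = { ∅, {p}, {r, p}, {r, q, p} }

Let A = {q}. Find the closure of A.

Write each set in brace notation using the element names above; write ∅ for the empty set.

{q}

cl via duality: int({r, p}) = {r, p}, so X∖{r, p} = {q}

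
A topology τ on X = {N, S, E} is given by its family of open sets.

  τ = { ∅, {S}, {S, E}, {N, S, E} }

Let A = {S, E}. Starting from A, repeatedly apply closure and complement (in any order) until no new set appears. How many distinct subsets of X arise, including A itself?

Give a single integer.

closure: X∖int(X∖A) = X∖∅ = {N, S, E}
Let k=closure and c=complement:
  1. A     = {S, E}
  2. kA    = {N, S, E}
  3. cA    = {N}
  4. ckA   = ∅
— saturated at 4

4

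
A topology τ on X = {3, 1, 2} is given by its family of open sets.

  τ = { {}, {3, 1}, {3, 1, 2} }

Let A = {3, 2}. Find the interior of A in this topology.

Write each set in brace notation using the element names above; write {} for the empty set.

interior: largest open inside A is {} (from {})

{}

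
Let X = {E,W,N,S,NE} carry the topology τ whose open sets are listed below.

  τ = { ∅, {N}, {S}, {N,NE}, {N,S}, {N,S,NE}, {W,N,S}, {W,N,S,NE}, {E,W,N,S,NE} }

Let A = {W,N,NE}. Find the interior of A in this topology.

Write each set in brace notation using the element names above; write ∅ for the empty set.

U open, U⊆A: ∅, {N}, {N,NE}. int(A) = ⋃ = {N,NE}

{N,NE}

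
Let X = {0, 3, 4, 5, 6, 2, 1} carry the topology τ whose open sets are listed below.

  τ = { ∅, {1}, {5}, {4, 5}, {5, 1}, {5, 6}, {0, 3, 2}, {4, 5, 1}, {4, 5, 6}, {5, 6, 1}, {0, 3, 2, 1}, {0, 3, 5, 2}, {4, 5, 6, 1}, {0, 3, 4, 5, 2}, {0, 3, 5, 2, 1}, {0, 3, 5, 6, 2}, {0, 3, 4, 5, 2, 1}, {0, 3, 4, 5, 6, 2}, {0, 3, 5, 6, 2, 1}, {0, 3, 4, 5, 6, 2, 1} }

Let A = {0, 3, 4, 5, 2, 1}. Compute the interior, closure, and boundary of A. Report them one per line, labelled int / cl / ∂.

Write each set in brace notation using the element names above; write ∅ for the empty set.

opens ⊆ A: ∅, {1}, {5}, {5, 1}, {4, 5}, {4, 5, 1}, {0, 3, 2}, {0, 3, 5, 2}, {0, 3, 2, 1}, {0, 3, 5, 2, 1}, {0, 3, 4, 5, 2}, {0, 3, 4, 5, 2, 1}; union → int = {0, 3, 4, 5, 2, 1}
complement {6}; its interior ∅; cl(A) = X∖∅ = {0, 3, 4, 5, 6, 2, 1}
boundary = {0, 3, 4, 5, 6, 2, 1} ∖ {0, 3, 4, 5, 2, 1} = {6}

int(A) = {0, 3, 4, 5, 2, 1}
cl(A)  = {0, 3, 4, 5, 6, 2, 1}
∂A     = {6}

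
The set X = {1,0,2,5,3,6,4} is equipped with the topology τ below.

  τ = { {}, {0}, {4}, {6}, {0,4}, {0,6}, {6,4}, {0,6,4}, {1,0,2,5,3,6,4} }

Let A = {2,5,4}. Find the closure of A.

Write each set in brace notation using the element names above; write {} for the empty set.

{1,2,5,3,4}

closure: X∖int(X∖A) = X∖{0,6} = {1,2,5,3,4}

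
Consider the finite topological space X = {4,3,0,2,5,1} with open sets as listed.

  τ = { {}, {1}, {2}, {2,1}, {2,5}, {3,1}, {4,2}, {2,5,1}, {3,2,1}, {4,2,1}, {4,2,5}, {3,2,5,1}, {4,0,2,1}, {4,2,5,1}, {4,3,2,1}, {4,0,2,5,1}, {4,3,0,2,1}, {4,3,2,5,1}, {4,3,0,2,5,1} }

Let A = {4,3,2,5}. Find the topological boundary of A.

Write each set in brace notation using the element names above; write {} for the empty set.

U open, U⊆A: {}, {2}, {2,5}, {4,2}, {4,2,5}. int(A) = ⋃ = {4,2,5}
X∖A={0,1}, int(X∖A)={1}, hence cl(A)={4,3,0,2,5}
∂A: remove int from cl → {3,0}

{3,0}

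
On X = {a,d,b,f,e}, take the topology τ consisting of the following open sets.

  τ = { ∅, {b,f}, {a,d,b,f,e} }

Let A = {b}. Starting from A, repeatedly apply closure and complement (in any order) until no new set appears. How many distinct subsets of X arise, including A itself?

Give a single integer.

closure: X∖int(X∖A) = X∖∅ = {a,d,b,f,e}
Let k=closure and c=complement:
  1. A     = {b}
  2. kA    = {a,d,b,f,e}
  3. cA    = {a,d,f,e}
  4. ckA   = ∅
— saturated at 4

4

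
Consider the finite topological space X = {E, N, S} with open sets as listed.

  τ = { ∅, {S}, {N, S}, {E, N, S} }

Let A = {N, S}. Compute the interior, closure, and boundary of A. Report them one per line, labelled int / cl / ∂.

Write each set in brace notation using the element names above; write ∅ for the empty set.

int(A) = {N, S}
cl(A)  = {E, N, S}
∂A     = {E}

open subsets of A: ∅, {S}, {N, S}; so int(A) = {N, S}
closure: X∖int(X∖A) = X∖∅ = {E, N, S}
∂A = {E, N, S} minus {N, S} = {E}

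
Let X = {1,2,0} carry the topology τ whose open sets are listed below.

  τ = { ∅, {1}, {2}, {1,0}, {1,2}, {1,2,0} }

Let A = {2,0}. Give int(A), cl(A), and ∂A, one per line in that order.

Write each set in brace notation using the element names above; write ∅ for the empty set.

int(A) = {2}
cl(A)  = {2,0}
∂A     = {0}

open subsets of A: ∅, {2}; so int(A) = {2}
closure: X∖int(X∖A) = X∖{1} = {2,0}
∂A = {2,0} minus {2} = {0}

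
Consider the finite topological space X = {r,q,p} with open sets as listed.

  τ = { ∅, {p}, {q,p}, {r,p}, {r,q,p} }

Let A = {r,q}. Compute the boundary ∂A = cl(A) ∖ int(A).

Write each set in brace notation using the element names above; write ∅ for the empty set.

{r,q}

interior: largest open inside A is ∅ (from ∅)
cl via duality: int({p}) = {p}, so X∖{p} = {r,q}
cl∖int = {r,q}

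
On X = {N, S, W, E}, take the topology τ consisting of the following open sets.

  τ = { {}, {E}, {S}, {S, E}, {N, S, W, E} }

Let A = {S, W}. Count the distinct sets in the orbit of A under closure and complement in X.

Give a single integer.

cl via duality: int({N, E}) = {E}, so X∖{E} = {N, S, W}
Write k for closure, c for complement:
  1. A     = {S, W}
  2. kA    = {N, S, W}
  3. cA    = {N, E}
  4. ckA   = {E}
  5. kcA   = {N, W, E}
  6. ckcA  = {S}
applying k or c yields no new set

6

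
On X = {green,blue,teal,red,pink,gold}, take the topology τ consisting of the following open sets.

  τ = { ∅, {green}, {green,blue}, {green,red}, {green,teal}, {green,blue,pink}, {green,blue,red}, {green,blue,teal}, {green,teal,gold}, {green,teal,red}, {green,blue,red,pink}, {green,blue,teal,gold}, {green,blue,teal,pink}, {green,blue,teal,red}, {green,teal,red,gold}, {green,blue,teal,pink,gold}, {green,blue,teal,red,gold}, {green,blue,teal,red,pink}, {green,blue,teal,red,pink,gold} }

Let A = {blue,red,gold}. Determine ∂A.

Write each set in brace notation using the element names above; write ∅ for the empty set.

opens ⊆ A: ∅; union → int = ∅
complement {green,teal,pink}; its interior {green,teal}; cl(A) = X∖{green,teal} = {blue,red,pink,gold}
boundary = {blue,red,pink,gold} ∖ ∅ = {blue,red,pink,gold}

{blue,red,pink,gold}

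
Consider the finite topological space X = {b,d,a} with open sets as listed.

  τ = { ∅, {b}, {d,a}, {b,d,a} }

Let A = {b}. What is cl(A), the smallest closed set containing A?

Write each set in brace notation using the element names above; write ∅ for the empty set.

X∖A={d,a}, int(X∖A)={d,a}, hence cl(A)={b}

{b}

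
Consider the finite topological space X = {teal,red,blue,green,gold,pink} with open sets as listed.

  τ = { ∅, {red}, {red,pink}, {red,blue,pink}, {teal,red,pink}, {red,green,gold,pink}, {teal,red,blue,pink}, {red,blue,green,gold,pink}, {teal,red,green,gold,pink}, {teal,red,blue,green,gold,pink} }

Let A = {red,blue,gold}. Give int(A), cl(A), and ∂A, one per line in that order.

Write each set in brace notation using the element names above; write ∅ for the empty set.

interior: largest open inside A is {red} (from ∅, {red})
cl via duality: int({teal,green,pink}) = ∅, so X∖∅ = {teal,red,blue,green,gold,pink}
cl∖int = {teal,blue,green,gold,pink}

int(A) = {red}
cl(A)  = {teal,red,blue,green,gold,pink}
∂A     = {teal,blue,green,gold,pink}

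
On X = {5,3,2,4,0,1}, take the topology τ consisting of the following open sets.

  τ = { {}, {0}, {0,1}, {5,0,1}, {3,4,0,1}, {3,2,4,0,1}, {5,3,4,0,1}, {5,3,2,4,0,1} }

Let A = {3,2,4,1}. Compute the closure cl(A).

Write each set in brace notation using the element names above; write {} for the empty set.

{5,3,2,4,1}

complement {5,0}; its interior {0}; cl(A) = X∖{0} = {5,3,2,4,1}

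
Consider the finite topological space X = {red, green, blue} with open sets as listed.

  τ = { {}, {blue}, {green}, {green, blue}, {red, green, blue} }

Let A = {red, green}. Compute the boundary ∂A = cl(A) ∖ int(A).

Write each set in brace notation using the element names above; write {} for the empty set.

interior: largest open inside A is {green} (from {}, {green})
cl via duality: int({blue}) = {blue}, so X∖{blue} = {red, green}
cl∖int = {red}

{red}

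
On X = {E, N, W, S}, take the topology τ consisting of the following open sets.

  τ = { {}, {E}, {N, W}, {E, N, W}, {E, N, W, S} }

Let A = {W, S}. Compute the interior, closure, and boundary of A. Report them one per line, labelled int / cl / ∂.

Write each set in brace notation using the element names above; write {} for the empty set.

int(A) = {}
cl(A)  = {N, W, S}
∂A     = {N, W, S}

U open, U⊆A: {}. int(A) = ⋃ = {}
X∖A={E, N}, int(X∖A)={E}, hence cl(A)={N, W, S}
∂A: remove int from cl → {N, W, S}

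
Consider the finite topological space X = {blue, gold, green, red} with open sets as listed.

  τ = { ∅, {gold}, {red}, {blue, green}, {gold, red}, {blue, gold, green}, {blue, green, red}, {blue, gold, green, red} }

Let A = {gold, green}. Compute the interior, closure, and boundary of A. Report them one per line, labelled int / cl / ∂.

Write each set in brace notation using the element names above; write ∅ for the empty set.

open subsets of A: ∅, {gold}; so int(A) = {gold}
closure: X∖int(X∖A) = X∖{red} = {blue, gold, green}
∂A = {blue, gold, green} minus {gold} = {blue, green}

int(A) = {gold}
cl(A)  = {blue, gold, green}
∂A     = {blue, green}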